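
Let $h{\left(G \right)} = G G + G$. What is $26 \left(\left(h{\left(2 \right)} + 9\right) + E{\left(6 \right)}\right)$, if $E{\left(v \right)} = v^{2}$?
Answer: $1326$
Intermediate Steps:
$h{\left(G \right)} = G + G^{2}$ ($h{\left(G \right)} = G^{2} + G = G + G^{2}$)
$26 \left(\left(h{\left(2 \right)} + 9\right) + E{\left(6 \right)}\right) = 26 \left(\left(2 \left(1 + 2\right) + 9\right) + 6^{2}\right) = 26 \left(\left(2 \cdot 3 + 9\right) + 36\right) = 26 \left(\left(6 + 9\right) + 36\right) = 26 \left(15 + 36\right) = 26 \cdot 51 = 1326$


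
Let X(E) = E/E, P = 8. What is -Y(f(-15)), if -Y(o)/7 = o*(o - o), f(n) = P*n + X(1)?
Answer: 0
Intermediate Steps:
X(E) = 1
f(n) = 1 + 8*n (f(n) = 8*n + 1 = 1 + 8*n)
Y(o) = 0 (Y(o) = -7*o*(o - o) = -7*o*0 = -7*0 = 0)
-Y(f(-15)) = -1*0 = 0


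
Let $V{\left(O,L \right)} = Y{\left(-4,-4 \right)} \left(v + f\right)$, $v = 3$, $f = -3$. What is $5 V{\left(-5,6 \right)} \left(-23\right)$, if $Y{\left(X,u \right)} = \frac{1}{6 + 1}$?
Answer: $0$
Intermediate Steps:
$Y{\left(X,u \right)} = \frac{1}{7}$
$V{\left(O,L \right)} = 0$ ($V{\left(O,L \right)} = \frac{3 - 3}{7} = \frac{1}{7} \cdot 0 = 0$)
$5 V{\left(-5,6 \right)} \left(-23\right) = 5 \cdot 0 \left(-23\right) = 0 \left(-23\right) = 0$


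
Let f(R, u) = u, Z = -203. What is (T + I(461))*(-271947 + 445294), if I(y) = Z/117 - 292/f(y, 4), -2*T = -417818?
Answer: 4235492819323/117 ≈ 3.6201e+10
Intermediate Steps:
T = 208909 (T = -½*(-417818) = 208909)
I(y) = -8744/117 (I(y) = -203/117 - 292/4 = -203*1/117 - 292*¼ = -203/117 - 73 = -8744/117)
(T + I(461))*(-271947 + 445294) = (208909 - 8744/117)*(-271947 + 445294) = (24433609/117)*173347 = 4235492819323/117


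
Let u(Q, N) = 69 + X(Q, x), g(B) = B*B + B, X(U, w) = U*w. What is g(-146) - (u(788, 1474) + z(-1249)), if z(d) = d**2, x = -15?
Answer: -1527080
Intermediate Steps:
g(B) = B + B**2 (g(B) = B**2 + B = B + B**2)
u(Q, N) = 69 - 15*Q (u(Q, N) = 69 + Q*(-15) = 69 - 15*Q)
g(-146) - (u(788, 1474) + z(-1249)) = -146*(1 - 146) - ((69 - 15*788) + (-1249)**2) = -146*(-145) - ((69 - 11820) + 1560001) = 21170 - (-11751 + 1560001) = 21170 - 1*1548250 = 21170 - 1548250 = -1527080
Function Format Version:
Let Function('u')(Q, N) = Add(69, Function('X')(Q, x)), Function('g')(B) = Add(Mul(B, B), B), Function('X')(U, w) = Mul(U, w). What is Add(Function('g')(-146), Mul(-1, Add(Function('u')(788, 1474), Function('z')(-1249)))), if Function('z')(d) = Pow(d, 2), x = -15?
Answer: -1527080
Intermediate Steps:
Function('g')(B) = Add(B, Pow(B, 2)) (Function('g')(B) = Add(Pow(B, 2), B) = Add(B, Pow(B, 2)))
Function('u')(Q, N) = Add(69, Mul(-15, Q)) (Function('u')(Q, N) = Add(69, Mul(Q, -15)) = Add(69, Mul(-15, Q)))
Add(Function('g')(-146), Mul(-1, Add(Function('u')(788, 1474), Function('z')(-1249)))) = Add(Mul(-146, Add(1, -146)), Mul(-1, Add(Add(69, Mul(-15, 788)), Pow(-1249, 2)))) = Add(Mul(-146, -145), Mul(-1, Add(Add(69, -11820), 1560001))) = Add(21170, Mul(-1, Add(-11751, 1560001))) = Add(21170, Mul(-1, 1548250)) = Add(21170, -1548250) = -1527080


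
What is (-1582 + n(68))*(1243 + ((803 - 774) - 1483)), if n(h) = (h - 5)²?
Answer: -503657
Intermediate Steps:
n(h) = (-5 + h)²
(-1582 + n(68))*(1243 + ((803 - 774) - 1483)) = (-1582 + (-5 + 68)²)*(1243 + ((803 - 774) - 1483)) = (-1582 + 63²)*(1243 + (29 - 1483)) = (-1582 + 3969)*(1243 - 1454) = 2387*(-211) = -503657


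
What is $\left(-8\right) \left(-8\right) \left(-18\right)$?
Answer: $-1152$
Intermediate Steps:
$\left(-8\right) \left(-8\right) \left(-18\right) = 64 \left(-18\right) = -1152$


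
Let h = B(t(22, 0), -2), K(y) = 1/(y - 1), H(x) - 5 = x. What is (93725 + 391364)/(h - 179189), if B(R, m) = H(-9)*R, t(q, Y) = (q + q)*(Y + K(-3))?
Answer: -485089/179145 ≈ -2.7078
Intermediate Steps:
H(x) = 5 + x
K(y) = 1/(-1 + y)
t(q, Y) = 2*q*(-¼ + Y) (t(q, Y) = (q + q)*(Y + 1/(-1 - 3)) = (2*q)*(Y + 1/(-4)) = (2*q)*(Y - ¼) = (2*q)*(-¼ + Y) = 2*q*(-¼ + Y))
B(R, m) = -4*R (B(R, m) = (5 - 9)*R = -4*R)
h = 44 (h = -2*22*(-1 + 4*0) = -2*22*(-1 + 0) = -2*22*(-1) = -4*(-11) = 44)
(93725 + 391364)/(h - 179189) = (93725 + 391364)/(44 - 179189) = 485089/(-179145) = 485089*(-1/179145) = -485089/179145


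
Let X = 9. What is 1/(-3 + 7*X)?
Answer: 1/60 ≈ 0.016667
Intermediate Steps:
1/(-3 + 7*X) = 1/(-3 + 7*9) = 1/(-3 + 63) = 1/60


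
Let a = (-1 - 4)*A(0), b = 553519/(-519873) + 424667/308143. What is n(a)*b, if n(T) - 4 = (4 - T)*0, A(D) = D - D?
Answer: 200839608296/160195225839 ≈ 1.2537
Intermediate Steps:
b = 50209902074/160195225839 (b = 553519*(-1/519873) + 424667*(1/308143) = -553519/519873 + 424667/308143 = 50209902074/160195225839 ≈ 0.31343)
A(D) = 0
a = 0 (a = (-1 - 4)*0 = -5*0 = 0)
n(T) = 4 (n(T) = 4 + (4 - T)*0 = 4 + 0 = 4)
n(a)*b = 4*(50209902074/160195225839) = 200839608296/160195225839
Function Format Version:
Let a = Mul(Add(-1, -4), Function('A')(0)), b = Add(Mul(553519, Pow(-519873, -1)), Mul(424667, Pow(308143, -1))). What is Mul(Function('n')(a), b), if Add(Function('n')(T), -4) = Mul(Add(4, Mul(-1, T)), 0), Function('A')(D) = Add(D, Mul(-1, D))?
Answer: Rational(200839608296, 160195225839) ≈ 1.2537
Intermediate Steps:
b = Rational(50209902074, 160195225839) (b = Add(Mul(553519, Rational(-1, 519873)), Mul(424667, Rational(1, 308143))) = Add(Rational(-553519, 519873), Rational(424667, 308143)) = Rational(50209902074, 160195225839) ≈ 0.31343)
Function('A')(D) = 0
a = 0 (a = Mul(Add(-1, -4), 0) = Mul(-5, 0) = 0)
Function('n')(T) = 4 (Function('n')(T) = Add(4, Mul(Add(4, Mul(-1, T)), 0)) = Add(4, 0) = 4)
Mul(Function('n')(a), b) = Mul(4, Rational(50209902074, 160195225839)) = Rational(200839608296, 160195225839)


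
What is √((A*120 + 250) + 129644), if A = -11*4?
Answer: 3*√13846 ≈ 353.01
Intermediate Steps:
A = -44
√((A*120 + 250) + 129644) = √((-44*120 + 250) + 129644) = √((-5280 + 250) + 129644) = √(-5030 + 129644) = √124614 = 3*√13846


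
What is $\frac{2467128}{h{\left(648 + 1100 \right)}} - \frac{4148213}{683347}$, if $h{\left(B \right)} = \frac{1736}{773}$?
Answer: $\frac{23271374833300}{21183757} \approx 1.0985 \cdot 10^{6}$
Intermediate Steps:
$h{\left(B \right)} = \frac{1736}{773}$ ($h{\left(B \right)} = 1736 \cdot \frac{1}{773} = \frac{1736}{773}$)
$\frac{2467128}{h{\left(648 + 1100 \right)}} - \frac{4148213}{683347} = \frac{2467128}{\frac{1736}{773}} - \frac{4148213}{683347} = 2467128 \cdot \frac{773}{1736} - \frac{4148213}{683347} = \frac{238386243}{217} - \frac{4148213}{683347} = \frac{23271374833300}{21183757}$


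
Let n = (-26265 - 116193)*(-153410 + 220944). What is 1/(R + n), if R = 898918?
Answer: -1/9619859654 ≈ -1.0395e-10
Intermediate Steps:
n = -9620758572 (n = -142458*67534 = -9620758572)
1/(R + n) = 1/(898918 - 9620758572) = 1/(-9619859654) = -1/9619859654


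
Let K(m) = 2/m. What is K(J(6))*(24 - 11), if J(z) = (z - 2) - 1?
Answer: 26/3 ≈ 8.6667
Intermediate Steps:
J(z) = -3 + z (J(z) = (-2 + z) - 1 = -3 + z)
K(J(6))*(24 - 11) = (2/(-3 + 6))*(24 - 11) = (2/3)*13 = 26/3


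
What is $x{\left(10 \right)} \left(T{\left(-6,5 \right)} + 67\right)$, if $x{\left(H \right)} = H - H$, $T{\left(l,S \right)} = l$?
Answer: $0$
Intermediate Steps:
$x{\left(H \right)} = 0$
$x{\left(10 \right)} \left(T{\left(-6,5 \right)} + 67\right) = 0 \left(-6 + 67\right) = 0 \cdot 61 = 0$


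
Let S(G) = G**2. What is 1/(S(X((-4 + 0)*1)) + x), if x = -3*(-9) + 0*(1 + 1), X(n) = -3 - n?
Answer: 1/28 ≈ 0.035714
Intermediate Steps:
x = 27 (x = 27 + 0*2 = 27 + 0 = 27)
1/(S(X((-4 + 0)*1)) + x) = 1/((-3 - (-4 + 0))**2 + 27) = 1/((-3 - (-4))**2 + 27) = 1/((-3 - 1*(-4))**2 + 27) = 1/((-3 + 4)**2 + 27) = 1/(1**2 + 27) = 1/(1 + 27) = 1/28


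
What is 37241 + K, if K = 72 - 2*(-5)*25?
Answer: 37563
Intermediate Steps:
K = 322 (K = 72 + 10*25 = 72 + 250 = 322)
37241 + K = 37241 + 322 = 37563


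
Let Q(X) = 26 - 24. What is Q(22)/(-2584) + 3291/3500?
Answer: 531059/565250 ≈ 0.93951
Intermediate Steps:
Q(X) = 2
Q(22)/(-2584) + 3291/3500 = 2/(-2584) + 3291/3500 = 2*(-1/2584) + 3291*(1/3500) = -1/1292 + 3291/3500 = 531059/565250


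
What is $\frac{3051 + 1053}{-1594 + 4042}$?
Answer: $\frac{57}{34} \approx 1.6765$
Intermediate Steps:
$\frac{3051 + 1053}{-1594 + 4042} = \frac{4104}{2448} = 4104 \cdot \frac{1}{2448} = \frac{57}{34}$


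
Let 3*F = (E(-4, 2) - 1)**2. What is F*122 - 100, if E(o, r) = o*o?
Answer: 9050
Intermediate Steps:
E(o, r) = o**2
F = 75 (F = ((-4)**2 - 1)**2/3 = (16 - 1)**2/3 = (1/3)*15**2 = (1/3)*225 = 75)
F*122 - 100 = 75*122 - 100 = 9150 - 100 = 9050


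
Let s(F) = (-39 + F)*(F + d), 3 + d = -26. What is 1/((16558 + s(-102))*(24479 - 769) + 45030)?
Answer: 1/830582620 ≈ 1.2040e-9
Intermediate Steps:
d = -29 (d = -3 - 26 = -29)
s(F) = (-39 + F)*(-29 + F) (s(F) = (-39 + F)*(F - 29) = (-39 + F)*(-29 + F))
1/((16558 + s(-102))*(24479 - 769) + 45030) = 1/((16558 + (1131 + (-102)² - 68*(-102)))*(24479 - 769) + 45030) = 1/((16558 + (1131 + 10404 + 6936))*23710 + 45030) = 1/((16558 + 18471)*23710 + 45030) = 1/(35029*23710 + 45030) = 1/(830537590 + 45030) = 1/830582620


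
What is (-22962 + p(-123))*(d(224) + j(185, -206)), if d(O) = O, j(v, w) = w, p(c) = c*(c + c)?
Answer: 131328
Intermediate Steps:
p(c) = 2*c² (p(c) = c*(2*c) = 2*c²)
(-22962 + p(-123))*(d(224) + j(185, -206)) = (-22962 + 2*(-123)²)*(224 - 206) = (-22962 + 2*15129)*18 = (-22962 + 30258)*18 = 7296*18 = 131328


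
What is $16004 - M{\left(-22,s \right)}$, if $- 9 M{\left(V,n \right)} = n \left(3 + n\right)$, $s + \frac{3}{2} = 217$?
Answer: $\frac{764491}{36} \approx 21236.0$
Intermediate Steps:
$s = \frac{431}{2}$ ($s = - \frac{3}{2} + 217 = \frac{431}{2} \approx 215.5$)
$M{\left(V,n \right)} = - \frac{n \left(3 + n\right)}{9}$
$16004 - M{\left(-22,s \right)} = 16004 - \left(- \frac{1}{9}\right) \frac{431}{2} \left(3 + \frac{431}{2}\right) = 16004 - \left(- \frac{1}{9}\right) \frac{431}{2} \cdot \frac{437}{2} = 16004 - - \frac{188347}{36} = 16004 + \frac{188347}{36} = \frac{764491}{36}$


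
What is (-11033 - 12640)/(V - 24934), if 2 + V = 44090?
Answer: -23673/19154 ≈ -1.2359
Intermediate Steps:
V = 44088 (V = -2 + 44090 = 44088)
(-11033 - 12640)/(V - 24934) = (-11033 - 12640)/(44088 - 24934) = -23673/19154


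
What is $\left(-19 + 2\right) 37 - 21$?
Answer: $-650$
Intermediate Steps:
$\left(-19 + 2\right) 37 - 21 = \left(-17\right) 37 - 21 = -629 - 21 = -650$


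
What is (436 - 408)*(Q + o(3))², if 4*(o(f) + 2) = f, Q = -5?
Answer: 4375/4 ≈ 1093.8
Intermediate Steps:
o(f) = -2 + f/4
(436 - 408)*(Q + o(3))² = (436 - 408)*(-5 + (-2 + (¼)*3))² = 28*(-5 + (-2 + ¾))² = 28*(-5 - 5/4)² = 28*(-25/4)² = 28*(625/16) = 4375/4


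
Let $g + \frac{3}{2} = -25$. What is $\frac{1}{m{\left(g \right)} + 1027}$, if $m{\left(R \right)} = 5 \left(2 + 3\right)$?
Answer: $\frac{1}{1052} \approx 0.00095057$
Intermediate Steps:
$g = - \frac{53}{2}$ ($g = - \frac{3}{2} - 25 = - \frac{53}{2} \approx -26.5$)
$m{\left(R \right)} = 25$ ($m{\left(R \right)} = 5 \cdot 5 = 25$)
$\frac{1}{m{\left(g \right)} + 1027} = \frac{1}{25 + 1027} = \frac{1}{1052}$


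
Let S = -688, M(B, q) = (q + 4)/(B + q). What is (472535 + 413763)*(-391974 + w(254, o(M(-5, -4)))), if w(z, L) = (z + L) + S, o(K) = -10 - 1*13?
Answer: -347810810438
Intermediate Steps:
M(B, q) = (4 + q)/(B + q)
o(K) = -23 (o(K) = -10 - 13 = -23)
w(z, L) = -688 + L + z (w(z, L) = (z + L) - 688 = (L + z) - 688 = -688 + L + z)
(472535 + 413763)*(-391974 + w(254, o(M(-5, -4)))) = (472535 + 413763)*(-391974 + (-688 - 23 + 254)) = 886298*(-391974 - 457) = 886298*(-392431) = -347810810438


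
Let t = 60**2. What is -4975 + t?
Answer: -1375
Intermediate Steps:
t = 3600
-4975 + t = -4975 + 3600 = -1375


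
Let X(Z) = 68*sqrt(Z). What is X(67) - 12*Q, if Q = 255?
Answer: -3060 + 68*sqrt(67) ≈ -2503.4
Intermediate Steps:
X(67) - 12*Q = 68*sqrt(67) - 12*255 = 68*sqrt(67) - 3060 = -3060 + 68*sqrt(67)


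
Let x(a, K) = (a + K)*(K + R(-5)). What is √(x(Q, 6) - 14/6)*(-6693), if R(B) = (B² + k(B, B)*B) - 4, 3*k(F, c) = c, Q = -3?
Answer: -2231*√933 ≈ -68146.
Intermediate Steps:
k(F, c) = c/3
R(B) = -4 + 4*B²/3 (R(B) = (B² + (B/3)*B) - 4 = (B² + B²/3) - 4 = 4*B²/3 - 4 = -4 + 4*B²/3)
x(a, K) = (88/3 + K)*(K + a) (x(a, K) = (a + K)*(K + (-4 + (4/3)*(-5)²)) = (K + a)*(K + (-4 + (4/3)*25)) = (K + a)*(K + (-4 + 100/3)) = (K + a)*(K + 88/3) = (K + a)*(88/3 + K) = (88/3 + K)*(K + a))
√(x(Q, 6) - 14/6)*(-6693) = √((6² + (88/3)*6 + (88/3)*(-3) + 6*(-3)) - 14/6)*(-6693) = √((36 + 176 - 88 - 18) - 14*⅙)*(-6693) = √(106 - 7/3)*(-6693) = √(311/3)*(-6693) = (√933/3)*(-6693) = -2231*√933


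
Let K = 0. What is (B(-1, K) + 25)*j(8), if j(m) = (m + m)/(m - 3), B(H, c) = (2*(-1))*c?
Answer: 80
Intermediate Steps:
B(H, c) = -2*c
j(m) = 2*m/(-3 + m) (j(m) = (2*m)/(-3 + m) = 2*m/(-3 + m))
(B(-1, K) + 25)*j(8) = (-2*0 + 25)*(2*8/(-3 + 8)) = (0 + 25)*(2*8/5) = 25*(2*8*(⅕)) = 25*(16/5) = 80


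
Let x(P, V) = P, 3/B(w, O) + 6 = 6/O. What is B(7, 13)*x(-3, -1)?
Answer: 13/8 ≈ 1.6250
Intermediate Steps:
B(w, O) = 3/(-6 + 6/O)
B(7, 13)*x(-3, -1) = -1*13/(-2 + 2*13)*(-3) = -1*13/(-2 + 26)*(-3) = -1*13/24*(-3) = -1*13*1/24*(-3) = -13/24*(-3) = 13/8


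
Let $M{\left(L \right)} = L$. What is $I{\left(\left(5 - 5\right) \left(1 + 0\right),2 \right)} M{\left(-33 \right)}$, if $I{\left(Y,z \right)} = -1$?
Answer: $33$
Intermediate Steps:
$I{\left(\left(5 - 5\right) \left(1 + 0\right),2 \right)} M{\left(-33 \right)} = \left(-1\right) \left(-33\right) = 33$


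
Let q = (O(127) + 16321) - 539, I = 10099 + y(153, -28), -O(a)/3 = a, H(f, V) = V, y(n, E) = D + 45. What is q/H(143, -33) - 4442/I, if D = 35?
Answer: -52304455/111969 ≈ -467.13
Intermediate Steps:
y(n, E) = 80 (y(n, E) = 35 + 45 = 80)
O(a) = -3*a
I = 10179 (I = 10099 + 80 = 10179)
q = 15401 (q = (-3*127 + 16321) - 539 = (-381 + 16321) - 539 = 15940 - 539 = 15401)
q/H(143, -33) - 4442/I = 15401/(-33) - 4442/10179 = 15401*(-1/33) - 4442*1/10179 = -15401/33 - 4442/10179 = -52304455/111969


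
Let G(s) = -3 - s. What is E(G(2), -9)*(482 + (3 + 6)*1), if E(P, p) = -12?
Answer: -5892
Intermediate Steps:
E(G(2), -9)*(482 + (3 + 6)*1) = -12*(482 + (3 + 6)*1) = -12*(482 + 9*1) = -12*(482 + 9) = -12*491 = -5892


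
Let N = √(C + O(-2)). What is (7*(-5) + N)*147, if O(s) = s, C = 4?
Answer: -5145 + 147*√2 ≈ -4937.1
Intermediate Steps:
N = √2 (N = √(4 - 2) = √2 ≈ 1.4142)
(7*(-5) + N)*147 = (7*(-5) + √2)*147 = (-35 + √2)*147 = -5145 + 147*√2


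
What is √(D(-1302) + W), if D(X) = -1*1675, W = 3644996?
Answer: √3643321 ≈ 1908.7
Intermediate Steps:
D(X) = -1675
√(D(-1302) + W) = √(-1675 + 3644996) = √3643321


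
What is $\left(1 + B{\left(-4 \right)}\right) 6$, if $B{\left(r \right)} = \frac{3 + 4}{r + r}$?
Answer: $\frac{3}{4} \approx 0.75$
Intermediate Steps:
$B{\left(r \right)} = \frac{7}{2 r}$
$\left(1 + B{\left(-4 \right)}\right) 6 = \left(1 + \frac{7}{2 \left(-4\right)}\right) 6 = \left(1 + \frac{7}{2} \left(- \frac{1}{4}\right)\right) 6 = \left(1 - \frac{7}{8}\right) 6 = \frac{1}{8} \cdot 6 = \frac{3}{4}$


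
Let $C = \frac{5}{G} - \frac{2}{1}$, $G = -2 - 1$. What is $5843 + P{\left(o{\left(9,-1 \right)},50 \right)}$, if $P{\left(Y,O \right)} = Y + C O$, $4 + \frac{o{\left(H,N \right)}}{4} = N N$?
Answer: $\frac{16943}{3} \approx 5647.7$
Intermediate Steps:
$G = -3$ ($G = -2 - 1 = -3$)
$o{\left(H,N \right)} = -16 + 4 N^{2}$ ($o{\left(H,N \right)} = -16 + 4 N N = -16 + 4 N^{2}$)
$C = - \frac{11}{3}$ ($C = \frac{5}{-3} - \frac{2}{1} = 5 \left(- \frac{1}{3}\right) - 2 = - \frac{5}{3} - 2 = - \frac{11}{3} \approx -3.6667$)
$P{\left(Y,O \right)} = Y - \frac{11 O}{3}$
$5843 + P{\left(o{\left(9,-1 \right)},50 \right)} = 5843 - \left(\frac{598}{3} - 4\right) = 5843 + \left(\left(-16 + 4 \cdot 1\right) - \frac{550}{3}\right) = 5843 + \left(\left(-16 + 4\right) - \frac{550}{3}\right) = 5843 - \frac{586}{3} = \frac{16943}{3}$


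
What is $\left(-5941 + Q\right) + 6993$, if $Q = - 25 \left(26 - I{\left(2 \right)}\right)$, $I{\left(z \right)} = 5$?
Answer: $527$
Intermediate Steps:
$Q = -525$ ($Q = - 25 \left(26 - 5\right) = \left(-25\right) 21 = -525$)
$\left(-5941 + Q\right) + 6993 = \left(-5941 - 525\right) + 6993 = -6466 + 6993 = 527$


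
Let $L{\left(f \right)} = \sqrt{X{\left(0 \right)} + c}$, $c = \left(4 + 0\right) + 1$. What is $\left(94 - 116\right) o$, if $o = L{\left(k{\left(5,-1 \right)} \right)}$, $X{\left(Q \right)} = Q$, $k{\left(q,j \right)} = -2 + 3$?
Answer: $- 22 \sqrt{5} \approx -49.193$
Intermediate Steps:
$k{\left(q,j \right)} = 1$
$c = 5$ ($c = 4 + 1 = 5$)
$L{\left(f \right)} = \sqrt{5}$ ($L{\left(f \right)} = \sqrt{0 + 5} = \sqrt{5}$)
$o = \sqrt{5} \approx 2.2361$
$\left(94 - 116\right) o = \left(94 - 116\right) \sqrt{5} = - 22 \sqrt{5}$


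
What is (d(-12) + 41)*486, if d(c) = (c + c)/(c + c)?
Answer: 20412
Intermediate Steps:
d(c) = 1 (d(c) = (2*c)/((2*c)) = (2*c)*(1/(2*c)) = 1)
(d(-12) + 41)*486 = (1 + 41)*486 = 42*486 = 20412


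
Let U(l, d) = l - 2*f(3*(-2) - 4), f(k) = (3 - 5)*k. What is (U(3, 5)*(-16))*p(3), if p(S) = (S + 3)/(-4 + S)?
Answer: -3552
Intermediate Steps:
f(k) = -2*k
U(l, d) = -40 + l (U(l, d) = l - (-4)*(3*(-2) - 4) = l - (-4)*(-6 - 4) = l - (-4)*(-10) = l - 2*20 = l - 40 = -40 + l)
p(S) = (3 + S)/(-4 + S)
(U(3, 5)*(-16))*p(3) = ((-40 + 3)*(-16))*((3 + 3)/(-4 + 3)) = (-37*(-16))*(6/(-1)) = 592*(-1*6) = 592*(-6) = -3552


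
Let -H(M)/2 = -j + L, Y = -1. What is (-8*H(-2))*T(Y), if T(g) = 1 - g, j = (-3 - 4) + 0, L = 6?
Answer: 416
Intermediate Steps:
j = -7 (j = -7 + 0 = -7)
H(M) = -26 (H(M) = -2*(-1*(-7) + 6) = -2*(7 + 6) = -2*13 = -26)
(-8*H(-2))*T(Y) = (-8*(-26))*(1 - 1*(-1)) = 208*(1 + 1) = 208*2 = 416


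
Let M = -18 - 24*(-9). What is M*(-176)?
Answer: -34848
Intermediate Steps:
M = 198 (M = -18 + 216 = 198)
M*(-176) = 198*(-176) = -34848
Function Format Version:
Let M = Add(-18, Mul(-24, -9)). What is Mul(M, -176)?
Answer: -34848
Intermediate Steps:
M = 198 (M = Add(-18, 216) = 198)
Mul(M, -176) = Mul(198, -176) = -34848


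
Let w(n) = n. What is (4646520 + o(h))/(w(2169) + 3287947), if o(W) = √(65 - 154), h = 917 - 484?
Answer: 1161630/822529 + I*√89/3290116 ≈ 1.4123 + 2.8674e-6*I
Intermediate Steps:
h = 433
o(W) = I*√89 (o(W) = √(-89) = I*√89)
(4646520 + o(h))/(w(2169) + 3287947) = (4646520 + I*√89)/(2169 + 3287947) = (4646520 + I*√89)/3290116 = (4646520 + I*√89)*(1/3290116) = 1161630/822529 + I*√89/3290116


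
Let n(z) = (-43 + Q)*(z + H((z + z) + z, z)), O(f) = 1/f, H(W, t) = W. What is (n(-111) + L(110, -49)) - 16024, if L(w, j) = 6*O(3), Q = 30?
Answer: -10250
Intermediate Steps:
O(f) = 1/f
n(z) = -52*z (n(z) = (-43 + 30)*(z + ((z + z) + z)) = -13*(z + (2*z + z)) = -13*(z + 3*z) = -52*z)
L(w, j) = 2 (L(w, j) = 6/3 = 6*(⅓) = 2)
(n(-111) + L(110, -49)) - 16024 = (-52*(-111) + 2) - 16024 = (5772 + 2) - 16024 = 5774 - 16024 = -10250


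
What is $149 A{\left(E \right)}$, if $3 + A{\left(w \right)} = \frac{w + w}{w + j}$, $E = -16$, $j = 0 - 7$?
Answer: $- \frac{5513}{23} \approx -239.7$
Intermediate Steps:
$j = -7$
$A{\left(w \right)} = -3 + \frac{2 w}{-7 + w}$ ($A{\left(w \right)} = -3 + \frac{w + w}{w - 7} = -3 + \frac{2 w}{-7 + w}$)
$149 A{\left(E \right)} = 149 \frac{21 - -16}{-7 - 16} = 149 \frac{21 + 16}{-23} = 149 \left(\left(- \frac{1}{23}\right) 37\right) = 149 \left(- \frac{37}{23}\right) = - \frac{5513}{23}$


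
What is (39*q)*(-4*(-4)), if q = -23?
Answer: -14352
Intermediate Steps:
(39*q)*(-4*(-4)) = (39*(-23))*(-4*(-4)) = -897*16 = -14352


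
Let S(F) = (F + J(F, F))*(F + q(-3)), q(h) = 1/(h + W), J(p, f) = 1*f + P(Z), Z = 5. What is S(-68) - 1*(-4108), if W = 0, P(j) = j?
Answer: 39179/3 ≈ 13060.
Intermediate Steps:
J(p, f) = 5 + f (J(p, f) = 1*f + 5 = f + 5 = 5 + f)
q(h) = 1/h (q(h) = 1/(h + 0) = 1/h)
S(F) = (5 + 2*F)*(-⅓ + F) (S(F) = (F + (5 + F))*(F + 1/(-3)) = (5 + 2*F)*(F - ⅓) = (5 + 2*F)*(-⅓ + F))
S(-68) - 1*(-4108) = (-5/3 + 2*(-68)² + (13/3)*(-68)) - 1*(-4108) = (-5/3 + 2*4624 - 884/3) + 4108 = (-5/3 + 9248 - 884/3) + 4108 = 26855/3 + 4108 = 39179/3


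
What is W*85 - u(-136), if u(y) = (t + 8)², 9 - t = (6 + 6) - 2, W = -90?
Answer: -7699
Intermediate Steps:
t = -1 (t = 9 - ((6 + 6) - 2) = 9 - (12 - 2) = 9 - 1*10 = 9 - 10 = -1)
u(y) = 49 (u(y) = (-1 + 8)² = 7² = 49)
W*85 - u(-136) = -90*85 - 1*49 = -7650 - 49 = -7699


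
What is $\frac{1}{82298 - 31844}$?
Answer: $\frac{1}{50454} \approx 1.982 \cdot 10^{-5}$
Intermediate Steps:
$\frac{1}{82298 - 31844} = \frac{1}{50454}$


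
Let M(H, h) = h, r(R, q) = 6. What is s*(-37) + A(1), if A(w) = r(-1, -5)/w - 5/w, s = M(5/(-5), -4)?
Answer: 149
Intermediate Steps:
s = -4
A(w) = 1/w (A(w) = 6/w - 5/w = 1/w)
s*(-37) + A(1) = -4*(-37) + 1/1 = 148 + 1 = 149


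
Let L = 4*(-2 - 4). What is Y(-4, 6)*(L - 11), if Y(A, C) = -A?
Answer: -140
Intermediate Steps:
L = -24 (L = 4*(-6) = -24)
Y(-4, 6)*(L - 11) = (-1*(-4))*(-24 - 11) = 4*(-35) = -140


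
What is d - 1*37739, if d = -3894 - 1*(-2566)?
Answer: -39067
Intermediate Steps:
d = -1328 (d = -3894 + 2566 = -1328)
d - 1*37739 = -1328 - 1*37739 = -1328 - 37739 = -39067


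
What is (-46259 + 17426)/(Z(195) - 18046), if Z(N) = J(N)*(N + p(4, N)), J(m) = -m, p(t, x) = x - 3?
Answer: 28833/93511 ≈ 0.30834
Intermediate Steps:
p(t, x) = -3 + x
Z(N) = -N*(-3 + 2*N) (Z(N) = (-N)*(N + (-3 + N)) = (-N)*(-3 + 2*N) = -N*(-3 + 2*N))
(-46259 + 17426)/(Z(195) - 18046) = (-46259 + 17426)/(195*(3 - 2*195) - 18046) = -28833/(195*(3 - 390) - 18046) = -28833/(195*(-387) - 18046) = -28833/(-75465 - 18046) = -28833/(-93511) = -28833*(-1/93511) = 28833/93511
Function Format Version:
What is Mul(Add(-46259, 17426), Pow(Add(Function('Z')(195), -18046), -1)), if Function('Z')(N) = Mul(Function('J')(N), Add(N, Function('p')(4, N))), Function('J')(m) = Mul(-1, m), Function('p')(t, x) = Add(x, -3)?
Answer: Rational(28833, 93511) ≈ 0.30834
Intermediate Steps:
Function('p')(t, x) = Add(-3, x)
Function('Z')(N) = Mul(-1, N, Add(-3, Mul(2, N))) (Function('Z')(N) = Mul(Mul(-1, N), Add(N, Add(-3, N))) = Mul(Mul(-1, N), Add(-3, Mul(2, N))) = Mul(-1, N, Add(-3, Mul(2, N))))
Mul(Add(-46259, 17426), Pow(Add(Function('Z')(195), -18046), -1)) = Mul(Add(-46259, 17426), Pow(Add(Mul(195, Add(3, Mul(-2, 195))), -18046), -1)) = Mul(-28833, Pow(Add(Mul(195, Add(3, -390)), -18046), -1)) = Mul(-28833, Pow(Add(Mul(195, -387), -18046), -1)) = Mul(-28833, Pow(Add(-75465, -18046), -1)) = Mul(-28833, Pow(-93511, -1)) = Mul(-28833, Rational(-1, 93511)) = Rational(28833, 93511)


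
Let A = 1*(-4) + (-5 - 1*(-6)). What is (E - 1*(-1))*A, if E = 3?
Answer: -12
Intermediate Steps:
A = -3 (A = -4 + (-5 + 6) = -4 + 1 = -3)
(E - 1*(-1))*A = (3 - 1*(-1))*(-3) = (3 + 1)*(-3) = 4*(-3) = -12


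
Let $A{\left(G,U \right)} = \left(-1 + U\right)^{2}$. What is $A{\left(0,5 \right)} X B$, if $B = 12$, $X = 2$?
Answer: $384$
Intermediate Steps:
$A{\left(0,5 \right)} X B = \left(-1 + 5\right)^{2} \cdot 2 \cdot 12 = 4^{2} \cdot 2 \cdot 12 = 16 \cdot 2 \cdot 12 = 32 \cdot 12 = 384$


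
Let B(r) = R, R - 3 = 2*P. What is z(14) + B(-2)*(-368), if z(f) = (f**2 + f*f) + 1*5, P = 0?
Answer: -707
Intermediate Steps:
R = 3 (R = 3 + 2*0 = 3 + 0 = 3)
z(f) = 5 + 2*f**2 (z(f) = (f**2 + f**2) + 5 = 2*f**2 + 5 = 5 + 2*f**2)
B(r) = 3
z(14) + B(-2)*(-368) = (5 + 2*14**2) + 3*(-368) = (5 + 2*196) - 1104 = (5 + 392) - 1104 = 397 - 1104 = -707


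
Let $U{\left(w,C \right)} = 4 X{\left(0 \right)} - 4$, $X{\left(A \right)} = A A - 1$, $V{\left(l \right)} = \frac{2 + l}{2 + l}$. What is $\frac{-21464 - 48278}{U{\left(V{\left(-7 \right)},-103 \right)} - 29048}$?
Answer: $\frac{34871}{14528} \approx 2.4003$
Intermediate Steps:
$V{\left(l \right)} = 1$
$X{\left(A \right)} = -1 + A^{2}$ ($X{\left(A \right)} = A^{2} - 1 = -1 + A^{2}$)
$U{\left(w,C \right)} = -8$ ($U{\left(w,C \right)} = 4 \left(-1 + 0^{2}\right) - 4 = 4 \left(-1 + 0\right) - 4 = 4 \left(-1\right) - 4 = -4 - 4 = -8$)
$\frac{-21464 - 48278}{U{\left(V{\left(-7 \right)},-103 \right)} - 29048} = \frac{-21464 - 48278}{-8 - 29048} = - \frac{69742}{-29056} = \left(-69742\right) \left(- \frac{1}{29056}\right) = \frac{34871}{14528}$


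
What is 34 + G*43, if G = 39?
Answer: 1711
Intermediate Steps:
34 + G*43 = 34 + 39*43 = 34 + 1677 = 1711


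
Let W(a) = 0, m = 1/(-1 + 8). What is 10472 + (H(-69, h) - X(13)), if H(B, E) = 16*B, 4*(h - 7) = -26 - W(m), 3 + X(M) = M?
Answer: 9358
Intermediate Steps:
X(M) = -3 + M
m = ⅐ (m = 1/7 = ⅐ ≈ 0.14286)
h = ½ (h = 7 + (-26 - 1*0)/4 = 7 + (-26 + 0)/4 = 7 + (¼)*(-26) = 7 - 13/2 = ½ ≈ 0.50000)
10472 + (H(-69, h) - X(13)) = 10472 + (16*(-69) - (-3 + 13)) = 10472 + (-1104 - 1*10) = 10472 + (-1104 - 10) = 10472 - 1114 = 9358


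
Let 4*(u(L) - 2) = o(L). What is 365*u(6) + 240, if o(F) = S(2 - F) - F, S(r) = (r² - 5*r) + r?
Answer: 6685/2 ≈ 3342.5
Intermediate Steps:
S(r) = r² - 4*r
o(F) = -F + (-2 - F)*(2 - F) (o(F) = (2 - F)*(-4 + (2 - F)) - F = (2 - F)*(-2 - F) - F = (-2 - F)*(2 - F) - F = -F + (-2 - F)*(2 - F))
u(L) = 1 - L/4 + L²/4 (u(L) = 2 + (-4 + L² - L)/4 = 2 + (-1 - L/4 + L²/4) = 1 - L/4 + L²/4)
365*u(6) + 240 = 365*(1 - ¼*6 + (¼)*6²) + 240 = 365*(1 - 3/2 + (¼)*36) + 240 = 365*(1 - 3/2 + 9) + 240 = 365*(17/2) + 240 = 6205/2 + 240 = 6685/2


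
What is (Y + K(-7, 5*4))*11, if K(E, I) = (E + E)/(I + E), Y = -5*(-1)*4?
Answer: 2706/13 ≈ 208.15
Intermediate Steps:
Y = 20 (Y = -(-5)*4 = -1*(-20) = 20)
K(E, I) = 2*E/(E + I) (K(E, I) = (2*E)/(E + I) = 2*E/(E + I))
(Y + K(-7, 5*4))*11 = (20 + 2*(-7)/(-7 + 5*4))*11 = (20 + 2*(-7)/(-7 + 20))*11 = (20 + 2*(-7)/13)*11 = (20 + 2*(-7)*(1/13))*11 = (20 - 14/13)*11 = (246/13)*11 = 2706/13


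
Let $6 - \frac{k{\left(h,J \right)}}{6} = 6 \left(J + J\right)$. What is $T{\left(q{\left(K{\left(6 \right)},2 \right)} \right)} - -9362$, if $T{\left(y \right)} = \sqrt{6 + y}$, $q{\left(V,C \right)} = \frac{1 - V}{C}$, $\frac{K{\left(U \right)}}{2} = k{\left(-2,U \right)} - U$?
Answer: $9362 + \frac{\sqrt{1634}}{2} \approx 9382.2$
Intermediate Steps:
$k{\left(h,J \right)} = 36 - 72 J$ ($k{\left(h,J \right)} = 36 - 6 \cdot 6 \left(J + J\right) = 36 - 6 \cdot 6 \cdot 2 J = 36 - 6 \cdot 12 J = 36 - 72 J$)
$K{\left(U \right)} = 72 - 146 U$ ($K{\left(U \right)} = 2 \left(\left(36 - 72 U\right) - U\right) = 2 \left(36 - 73 U\right) = 72 - 146 U$)
$q{\left(V,C \right)} = \frac{1 - V}{C}$
$T{\left(q{\left(K{\left(6 \right)},2 \right)} \right)} - -9362 = \sqrt{6 + \frac{1 - \left(72 - 876\right)}{2}} - -9362 = \sqrt{6 + \frac{1 - \left(72 - 876\right)}{2}} + 9362 = \sqrt{6 + \frac{1 - -804}{2}} + 9362 = \sqrt{6 + \frac{1 + 804}{2}} + 9362 = \sqrt{6 + \frac{1}{2} \cdot 805} + 9362 = \sqrt{6 + \frac{805}{2}} + 9362 = \sqrt{\frac{817}{2}} + 9362 = \frac{\sqrt{1634}}{2} + 9362 = 9362 + \frac{\sqrt{1634}}{2}$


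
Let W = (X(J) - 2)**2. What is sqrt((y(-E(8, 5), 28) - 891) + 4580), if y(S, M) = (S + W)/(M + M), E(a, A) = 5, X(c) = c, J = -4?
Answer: 31*sqrt(3010)/28 ≈ 60.742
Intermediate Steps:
W = 36 (W = (-4 - 2)**2 = (-6)**2 = 36)
y(S, M) = (36 + S)/(2*M) (y(S, M) = (S + 36)/(M + M) = (36 + S)/((2*M)) = (36 + S)*(1/(2*M)) = (36 + S)/(2*M))
sqrt((y(-E(8, 5), 28) - 891) + 4580) = sqrt(((1/2)*(36 - 1*5)/28 - 891) + 4580) = sqrt(((1/2)*(1/28)*(36 - 5) - 891) + 4580) = sqrt(((1/2)*(1/28)*31 - 891) + 4580) = sqrt((31/56 - 891) + 4580) = sqrt(-49865/56 + 4580) = sqrt(206615/56) = 31*sqrt(3010)/28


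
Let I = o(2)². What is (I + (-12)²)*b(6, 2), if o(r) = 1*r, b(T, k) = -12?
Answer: -1776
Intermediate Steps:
o(r) = r
I = 4 (I = 2² = 4)
(I + (-12)²)*b(6, 2) = (4 + (-12)²)*(-12) = (4 + 144)*(-12) = 148*(-12) = -1776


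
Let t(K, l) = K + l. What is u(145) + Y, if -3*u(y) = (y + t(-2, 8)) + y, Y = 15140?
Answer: 45124/3 ≈ 15041.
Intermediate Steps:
u(y) = -2 - 2*y/3 (u(y) = -((y + (-2 + 8)) + y)/3 = -((y + 6) + y)/3 = -((6 + y) + y)/3 = -(6 + 2*y)/3 = -2 - 2*y/3)
u(145) + Y = (-2 - 2/3*145) + 15140 = (-2 - 290/3) + 15140 = -296/3 + 15140 = 45124/3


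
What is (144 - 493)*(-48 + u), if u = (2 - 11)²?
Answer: -11517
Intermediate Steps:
u = 81 (u = (-9)² = 81)
(144 - 493)*(-48 + u) = (144 - 493)*(-48 + 81) = -349*33 = -11517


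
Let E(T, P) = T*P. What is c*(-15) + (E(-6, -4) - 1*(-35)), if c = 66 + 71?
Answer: -1996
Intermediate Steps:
E(T, P) = P*T
c = 137
c*(-15) + (E(-6, -4) - 1*(-35)) = 137*(-15) + (-4*(-6) - 1*(-35)) = -2055 + (24 + 35) = -2055 + 59 = -1996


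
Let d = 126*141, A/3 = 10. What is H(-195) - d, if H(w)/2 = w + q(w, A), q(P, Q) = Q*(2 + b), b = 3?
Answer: -17856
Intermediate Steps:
A = 30 (A = 3*10 = 30)
q(P, Q) = 5*Q (q(P, Q) = Q*(2 + 3) = Q*5 = 5*Q)
H(w) = 300 + 2*w (H(w) = 2*(w + 5*30) = 2*(w + 150) = 2*(150 + w) = 300 + 2*w)
d = 17766
H(-195) - d = (300 + 2*(-195)) - 1*17766 = (300 - 390) - 17766 = -90 - 17766 = -17856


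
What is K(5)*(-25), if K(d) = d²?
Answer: -625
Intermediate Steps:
K(5)*(-25) = 5²*(-25) = 25*(-25) = -625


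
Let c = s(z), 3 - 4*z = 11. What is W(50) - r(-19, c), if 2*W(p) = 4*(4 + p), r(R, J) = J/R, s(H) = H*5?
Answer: 2042/19 ≈ 107.47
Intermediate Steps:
z = -2 (z = ¾ - ¼*11 = ¾ - 11/4 = -2)
s(H) = 5*H
c = -10 (c = 5*(-2) = -10)
W(p) = 8 + 2*p (W(p) = (4*(4 + p))/2 = (16 + 4*p)/2 = 8 + 2*p)
W(50) - r(-19, c) = (8 + 2*50) - (-10)/(-19) = (8 + 100) - (-10)*(-1)/19 = 108 - 1*10/19 = 108 - 10/19 = 2042/19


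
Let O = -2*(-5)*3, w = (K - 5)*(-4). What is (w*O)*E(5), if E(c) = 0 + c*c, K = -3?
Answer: 24000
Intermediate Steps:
w = 32 (w = (-3 - 5)*(-4) = -8*(-4) = 32)
E(c) = c² (E(c) = 0 + c² = c²)
O = 30 (O = 10*3 = 30)
(w*O)*E(5) = (32*30)*5² = 960*25 = 24000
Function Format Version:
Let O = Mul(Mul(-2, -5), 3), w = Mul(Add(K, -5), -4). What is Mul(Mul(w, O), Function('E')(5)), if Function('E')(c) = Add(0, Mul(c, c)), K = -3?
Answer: 24000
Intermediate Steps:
w = 32 (w = Mul(Add(-3, -5), -4) = Mul(-8, -4) = 32)
Function('E')(c) = Pow(c, 2) (Function('E')(c) = Add(0, Pow(c, 2)) = Pow(c, 2))
O = 30 (O = Mul(10, 3) = 30)
Mul(Mul(w, O), Function('E')(5)) = Mul(Mul(32, 30), Pow(5, 2)) = Mul(960, 25) = 24000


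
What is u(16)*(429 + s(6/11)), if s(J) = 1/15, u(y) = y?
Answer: 102976/15 ≈ 6865.1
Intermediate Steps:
s(J) = 1/15
u(16)*(429 + s(6/11)) = 16*(429 + 1/15) = 16*(6436/15) = 102976/15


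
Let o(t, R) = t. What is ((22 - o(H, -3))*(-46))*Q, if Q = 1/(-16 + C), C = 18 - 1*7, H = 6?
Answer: 736/5 ≈ 147.20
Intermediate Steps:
C = 11 (C = 18 - 7 = 11)
Q = -1/5 (Q = 1/(-16 + 11) = 1/(-5) = -1/5 ≈ -0.20000)
((22 - o(H, -3))*(-46))*Q = ((22 - 1*6)*(-46))*(-1/5) = ((22 - 6)*(-46))*(-1/5) = (16*(-46))*(-1/5) = -736*(-1/5) = 736/5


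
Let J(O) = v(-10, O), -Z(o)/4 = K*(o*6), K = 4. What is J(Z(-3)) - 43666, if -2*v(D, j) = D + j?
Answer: -43805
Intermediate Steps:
v(D, j) = -D/2 - j/2 (v(D, j) = -(D + j)/2 = -D/2 - j/2)
Z(o) = -96*o (Z(o) = -16*o*6 = -16*6*o = -96*o)
J(O) = 5 - O/2 (J(O) = -½*(-10) - O/2 = 5 - O/2)
J(Z(-3)) - 43666 = (5 - (-48)*(-3)) - 43666 = (5 - ½*288) - 43666 = (5 - 144) - 43666 = -139 - 43666 = -43805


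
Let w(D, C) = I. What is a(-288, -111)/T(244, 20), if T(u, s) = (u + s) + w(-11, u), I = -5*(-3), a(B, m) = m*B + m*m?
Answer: 4921/31 ≈ 158.74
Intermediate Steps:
a(B, m) = m² + B*m (a(B, m) = B*m + m² = m² + B*m)
I = 15
w(D, C) = 15
T(u, s) = 15 + s + u (T(u, s) = (u + s) + 15 = (s + u) + 15 = 15 + s + u)
a(-288, -111)/T(244, 20) = (-111*(-288 - 111))/(15 + 20 + 244) = -111*(-399)/279 = 44289*(1/279) = 4921/31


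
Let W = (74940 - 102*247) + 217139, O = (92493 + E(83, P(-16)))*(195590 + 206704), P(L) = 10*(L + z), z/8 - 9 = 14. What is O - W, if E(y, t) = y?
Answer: 37242502459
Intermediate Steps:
z = 184 (z = 72 + 8*14 = 72 + 112 = 184)
P(L) = 1840 + 10*L (P(L) = 10*(L + 184) = 10*(184 + L) = 1840 + 10*L)
O = 37242769344 (O = (92493 + 83)*(195590 + 206704) = 92576*402294 = 37242769344)
W = 266885 (W = (74940 - 25194) + 217139 = 49746 + 217139 = 266885)
O - W = 37242769344 - 1*266885 = 37242769344 - 266885 = 37242502459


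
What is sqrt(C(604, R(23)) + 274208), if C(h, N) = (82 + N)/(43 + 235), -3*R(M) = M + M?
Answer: 2*sqrt(11920449153)/417 ≈ 523.65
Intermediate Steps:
R(M) = -2*M/3 (R(M) = -(M + M)/3 = -2*M/3)
C(h, N) = 41/139 + N/278 (C(h, N) = (82 + N)/278 = (82 + N)*(1/278) = 41/139 + N/278)
sqrt(C(604, R(23)) + 274208) = sqrt((41/139 + (-2/3*23)/278) + 274208) = sqrt((41/139 + (1/278)*(-46/3)) + 274208) = sqrt((41/139 - 23/417) + 274208) = sqrt(100/417 + 274208) = sqrt(114344836/417) = 2*sqrt(11920449153)/417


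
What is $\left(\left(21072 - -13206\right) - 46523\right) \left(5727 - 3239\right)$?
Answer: $-30465560$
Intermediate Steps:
$\left(\left(21072 - -13206\right) - 46523\right) \left(5727 - 3239\right) = \left(\left(21072 + 13206\right) - 46523\right) 2488 = \left(34278 - 46523\right) 2488 = \left(-12245\right) 2488 = -30465560$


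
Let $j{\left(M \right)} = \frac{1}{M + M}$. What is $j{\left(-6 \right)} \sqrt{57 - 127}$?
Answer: $- \frac{i \sqrt{70}}{12} \approx - 0.69722 i$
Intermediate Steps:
$j{\left(M \right)} = \frac{1}{2 M}$
$j{\left(-6 \right)} \sqrt{57 - 127} = \frac{1}{2 \left(-6\right)} \sqrt{57 - 127} = \frac{1}{2} \left(- \frac{1}{6}\right) \sqrt{-70} = - \frac{i \sqrt{70}}{12}$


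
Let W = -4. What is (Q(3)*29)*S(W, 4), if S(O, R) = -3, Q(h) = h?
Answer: -261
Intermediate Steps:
(Q(3)*29)*S(W, 4) = (3*29)*(-3) = 87*(-3) = -261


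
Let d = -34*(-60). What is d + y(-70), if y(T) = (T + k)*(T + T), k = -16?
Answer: 14080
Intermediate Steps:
d = 2040
y(T) = 2*T*(-16 + T) (y(T) = (T - 16)*(T + T) = (-16 + T)*(2*T) = 2*T*(-16 + T))
d + y(-70) = 2040 + 2*(-70)*(-16 - 70) = 2040 + 2*(-70)*(-86) = 2040 + 12040 = 14080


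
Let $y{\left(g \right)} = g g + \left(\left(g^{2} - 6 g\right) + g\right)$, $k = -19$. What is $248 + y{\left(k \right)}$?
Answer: $1065$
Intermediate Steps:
$y{\left(g \right)} = - 5 g + 2 g^{2}$ ($y{\left(g \right)} = g^{2} + \left(g^{2} - 5 g\right) = - 5 g + 2 g^{2}$)
$248 + y{\left(k \right)} = 248 - 19 \left(-5 + 2 \left(-19\right)\right) = 248 - 19 \left(-5 - 38\right) = 248 - -817 = 248 + 817 = 1065$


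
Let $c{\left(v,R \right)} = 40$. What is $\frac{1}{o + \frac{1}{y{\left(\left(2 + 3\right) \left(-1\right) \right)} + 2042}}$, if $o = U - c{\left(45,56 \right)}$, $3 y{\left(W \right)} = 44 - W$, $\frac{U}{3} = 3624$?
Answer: $\frac{6175}{66887603} \approx 9.2319 \cdot 10^{-5}$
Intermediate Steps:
$U = 10872$ ($U = 3 \cdot 3624 = 10872$)
$y{\left(W \right)} = \frac{44}{3} - \frac{W}{3}$ ($y{\left(W \right)} = \frac{44 - W}{3} = \frac{44}{3} - \frac{W}{3}$)
$o = 10832$ ($o = 10872 - 40 = 10832$)
$\frac{1}{o + \frac{1}{y{\left(\left(2 + 3\right) \left(-1\right) \right)} + 2042}} = \frac{1}{10832 + \frac{1}{\left(\frac{44}{3} - \frac{\left(2 + 3\right) \left(-1\right)}{3}\right) + 2042}} = \frac{1}{10832 + \frac{1}{\left(\frac{44}{3} - \frac{5 \left(-1\right)}{3}\right) + 2042}} = \frac{1}{10832 + \frac{1}{\left(\frac{44}{3} - - \frac{5}{3}\right) + 2042}} = \frac{1}{10832 + \frac{1}{\left(\frac{44}{3} + \frac{5}{3}\right) + 2042}} = \frac{1}{10832 + \frac{1}{\frac{49}{3} + 2042}} = \frac{1}{10832 + \frac{1}{\frac{6175}{3}}} = \frac{1}{10832 + \frac{3}{6175}} = \frac{1}{\frac{66887603}{6175}} = \frac{6175}{66887603}$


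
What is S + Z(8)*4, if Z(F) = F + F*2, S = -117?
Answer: -21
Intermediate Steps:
Z(F) = 3*F (Z(F) = F + 2*F = 3*F)
S + Z(8)*4 = -117 + (3*8)*4 = -117 + 24*4 = -117 + 96 = -21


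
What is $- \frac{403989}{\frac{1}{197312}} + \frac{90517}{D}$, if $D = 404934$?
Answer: $- \frac{32278049431029995}{404934} \approx -7.9712 \cdot 10^{10}$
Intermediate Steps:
$- \frac{403989}{\frac{1}{197312}} + \frac{90517}{D} = - \frac{403989}{\frac{1}{197312}} + \frac{90517}{404934} = - 403989 \frac{1}{\frac{1}{197312}} + 90517 \cdot \frac{1}{404934} = \left(-403989\right) 197312 + \frac{90517}{404934} = -79711877568 + \frac{90517}{404934} = - \frac{32278049431029995}{404934}$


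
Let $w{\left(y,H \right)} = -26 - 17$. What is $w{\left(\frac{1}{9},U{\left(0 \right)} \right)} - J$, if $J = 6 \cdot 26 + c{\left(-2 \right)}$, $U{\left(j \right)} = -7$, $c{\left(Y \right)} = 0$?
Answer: $-199$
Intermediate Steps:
$w{\left(y,H \right)} = -43$ ($w{\left(y,H \right)} = -26 - 17 = -43$)
$J = 156$ ($J = 6 \cdot 26 + 0 = 156 + 0 = 156$)
$w{\left(\frac{1}{9},U{\left(0 \right)} \right)} - J = -43 - 156 = -199$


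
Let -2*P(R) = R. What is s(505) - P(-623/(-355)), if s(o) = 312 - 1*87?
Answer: 160373/710 ≈ 225.88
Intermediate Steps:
s(o) = 225 (s(o) = 312 - 87 = 225)
P(R) = -R/2
s(505) - P(-623/(-355)) = 225 - (-1)*(-623/(-355))/2 = 225 - (-1)*(-623*(-1/355))/2 = 225 - (-1)*623/(2*355) = 225 - 1*(-623/710) = 225 + 623/710 = 160373/710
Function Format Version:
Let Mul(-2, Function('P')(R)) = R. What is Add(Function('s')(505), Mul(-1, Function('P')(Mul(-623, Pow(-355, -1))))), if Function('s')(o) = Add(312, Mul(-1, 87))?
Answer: Rational(160373, 710) ≈ 225.88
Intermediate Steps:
Function('s')(o) = 225 (Function('s')(o) = Add(312, -87) = 225)
Function('P')(R) = Mul(Rational(-1, 2), R)
Add(Function('s')(505), Mul(-1, Function('P')(Mul(-623, Pow(-355, -1))))) = Add(225, Mul(-1, Mul(Rational(-1, 2), Mul(-623, Pow(-355, -1))))) = Add(225, Mul(-1, Mul(Rational(-1, 2), Mul(-623, Rational(-1, 355))))) = Add(225, Mul(-1, Mul(Rational(-1, 2), Rational(623, 355)))) = Add(225, Mul(-1, Rational(-623, 710))) = Add(225, Rational(623, 710)) = Rational(160373, 710)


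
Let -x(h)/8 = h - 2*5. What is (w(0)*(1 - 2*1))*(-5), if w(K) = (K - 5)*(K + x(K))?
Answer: -2000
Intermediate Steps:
x(h) = 80 - 8*h (x(h) = -8*(h - 2*5) = -8*(h - 10) = -8*(-10 + h) = 80 - 8*h)
w(K) = (-5 + K)*(80 - 7*K) (w(K) = (K - 5)*(K + (80 - 8*K)) = (-5 + K)*(80 - 7*K))
(w(0)*(1 - 2*1))*(-5) = ((-400 - 7*0**2 + 115*0)*(1 - 2*1))*(-5) = ((-400 - 7*0 + 0)*(1 - 2))*(-5) = ((-400 + 0 + 0)*(-1))*(-5) = -400*(-1)*(-5) = 400*(-5) = -2000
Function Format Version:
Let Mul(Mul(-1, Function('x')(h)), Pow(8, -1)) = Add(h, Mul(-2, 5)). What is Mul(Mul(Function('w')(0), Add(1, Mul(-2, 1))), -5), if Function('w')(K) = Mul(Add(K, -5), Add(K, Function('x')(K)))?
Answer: -2000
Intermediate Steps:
Function('x')(h) = Add(80, Mul(-8, h)) (Function('x')(h) = Mul(-8, Add(h, Mul(-2, 5))) = Mul(-8, Add(h, -10)) = Mul(-8, Add(-10, h)) = Add(80, Mul(-8, h)))
Function('w')(K) = Mul(Add(-5, K), Add(80, Mul(-7, K))) (Function('w')(K) = Mul(Add(K, -5), Add(K, Add(80, Mul(-8, K)))) = Mul(Add(-5, K), Add(80, Mul(-7, K))))
Mul(Mul(Function('w')(0), Add(1, Mul(-2, 1))), -5) = Mul(Mul(Add(-400, Mul(-7, Pow(0, 2)), Mul(115, 0)), Add(1, Mul(-2, 1))), -5) = Mul(Mul(Add(-400, Mul(-7, 0), 0), Add(1, -2)), -5) = Mul(Mul(Add(-400, 0, 0), -1), -5) = Mul(Mul(-400, -1), -5) = Mul(400, -5) = -2000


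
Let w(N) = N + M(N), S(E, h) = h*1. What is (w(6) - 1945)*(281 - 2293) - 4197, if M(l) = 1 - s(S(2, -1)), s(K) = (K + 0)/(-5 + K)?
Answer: 11686183/3 ≈ 3.8954e+6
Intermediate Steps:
S(E, h) = h
s(K) = K/(-5 + K)
M(l) = ⅚ (M(l) = 1 - (-1)/(-5 - 1) = 1 - (-1)/(-6) = 1 - (-1)*(-1)/6 = 1 - 1*⅙ = 1 - ⅙ = ⅚)
w(N) = ⅚ + N (w(N) = N + ⅚ = ⅚ + N)
(w(6) - 1945)*(281 - 2293) - 4197 = ((⅚ + 6) - 1945)*(281 - 2293) - 4197 = (41/6 - 1945)*(-2012) - 4197 = -11629/6*(-2012) - 4197 = 11698774/3 - 4197 = 11686183/3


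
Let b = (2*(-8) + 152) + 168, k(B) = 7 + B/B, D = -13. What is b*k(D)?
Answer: 2432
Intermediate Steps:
k(B) = 8 (k(B) = 7 + 1 = 8)
b = 304 (b = (-16 + 152) + 168 = 136 + 168 = 304)
b*k(D) = 304*8 = 2432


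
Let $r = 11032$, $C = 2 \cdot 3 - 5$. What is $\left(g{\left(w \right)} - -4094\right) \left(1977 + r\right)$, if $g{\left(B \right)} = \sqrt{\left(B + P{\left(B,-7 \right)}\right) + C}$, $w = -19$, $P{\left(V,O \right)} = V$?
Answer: $53258846 + 13009 i \sqrt{37} \approx 5.3259 \cdot 10^{7} + 79131.0 i$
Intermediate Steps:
$C = 1$ ($C = 6 - 5 = 1$)
$g{\left(B \right)} = \sqrt{1 + 2 B}$ ($g{\left(B \right)} = \sqrt{\left(B + B\right) + 1} = \sqrt{2 B + 1} = \sqrt{1 + 2 B}$)
$\left(g{\left(w \right)} - -4094\right) \left(1977 + r\right) = \left(\sqrt{1 + 2 \left(-19\right)} - -4094\right) \left(1977 + 11032\right) = \left(\sqrt{1 - 38} + \left(-14126 + 18220\right)\right) 13009 = \left(\sqrt{-37} + 4094\right) 13009 = \left(i \sqrt{37} + 4094\right) 13009 = \left(4094 + i \sqrt{37}\right) 13009 = 53258846 + 13009 i \sqrt{37}$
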